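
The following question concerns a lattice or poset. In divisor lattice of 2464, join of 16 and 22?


In a divisor lattice, join = lcm (least common multiple).
gcd(16,22) = 2
lcm(16,22) = 16*22/gcd = 352/2 = 176


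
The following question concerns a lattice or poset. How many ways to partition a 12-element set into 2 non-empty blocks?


S(n,k) = k*S(n-1,k) + S(n-1,k-1).
S(11,2) = 1023, S(11,1) = 1
S(12,2) = 2*1023 + 1 = 2046 + 1
S(12,2) = 2047


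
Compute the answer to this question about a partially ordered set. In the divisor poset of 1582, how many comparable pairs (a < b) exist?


A comparable pair {a,b} has a < b or b < a in the order.
Count unordered pairs where one element is strictly below the other.
Examples: {1,2}, {1,7}, {1,14}, {1,113}, ...
Total comparable pairs: 19


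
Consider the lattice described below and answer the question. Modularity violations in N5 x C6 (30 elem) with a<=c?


Modular law: if a <= c then a v (b ^ c) = (a v b) ^ c.
Check all triples (a,b,c) with a <= c among 30 elements.
  e.g. a=(a,0), b=(c,0), c=(b,0): lhs=(a,0) != rhs=(b,0)
  e.g. a=(a,0), b=(c,1), c=(b,0): lhs=(a,0) != rhs=(b,0)
Total violating triples: 126


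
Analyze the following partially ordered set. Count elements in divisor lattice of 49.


Divisors of 49: [1, 7, 49]
Count: 3


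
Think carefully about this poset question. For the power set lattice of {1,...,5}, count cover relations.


A cover relation a -< b holds when a < b with no c strictly between.
Cover relations:
  {} -< {1}
  {} -< {2}
  {} -< {3}
  {} -< {4}
  {} -< {5}
  {1} -< {1,2}
  {1} -< {1,3}
  {1} -< {1,4}
  ...72 more
Total: 80


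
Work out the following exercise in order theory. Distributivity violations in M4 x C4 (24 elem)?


Distributive law: a ^ (b v c) = (a ^ b) v (a ^ c).
Check all 24^3 = 13824 ordered triples (a,b,c).
  e.g. a=(a1,0), b=(a2,0), c=(a3,0): lhs=(a1,0) != rhs=(0,0)
  e.g. a=(a1,0), b=(a2,0), c=(a3,1): lhs=(a1,0) != rhs=(0,0)
Total violating triples: 1536


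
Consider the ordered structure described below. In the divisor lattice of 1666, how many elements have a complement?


An element a is complemented if some b has a meet b = bottom, a join b = top.
a is complemented iff gcd(a, n/a)=1, i.e. a is a unitary divisor of 1666.
Complemented elements: 1, 2, 17, 34, 49, 98, ... (2 more)
Count: 8


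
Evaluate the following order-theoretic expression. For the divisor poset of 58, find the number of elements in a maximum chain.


A chain is a totally ordered subset; we count the number of elements in a maximum chain.
Compute, for each element x, the size of the longest chain ending at x:
  1: 1
  2: 2
  29: 2
  58: 3
A maximum chain: 1 < 2 < 58
Number of elements in the longest chain: 3


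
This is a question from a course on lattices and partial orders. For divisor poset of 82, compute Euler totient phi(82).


phi(n) = n * prod_{p|n} (1 - 1/p).
Prime divisors of 82: [2, 41]
phi(82) = 82 * (1 - 1/2) * (1 - 1/41)
phi(82) = 40


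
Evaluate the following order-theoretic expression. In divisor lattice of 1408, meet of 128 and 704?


In a divisor lattice, meet = gcd (greatest common divisor).
By Euclidean algorithm or factoring: gcd(128,704) = 64


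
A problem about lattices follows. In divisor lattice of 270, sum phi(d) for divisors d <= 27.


Divisors of 270 up to 27: [1, 2, 3, 5, 6, 9, 10, 15, 18, 27]
phi values: [1, 1, 2, 4, 2, 6, 4, 8, 6, 18]
Sum = 52


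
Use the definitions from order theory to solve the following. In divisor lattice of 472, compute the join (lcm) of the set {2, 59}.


In a divisor lattice, join = lcm (least common multiple).
Compute lcm iteratively: start with first element, then lcm(current, next).
Elements: [2, 59]
lcm(2,59) = 118
Final lcm = 118


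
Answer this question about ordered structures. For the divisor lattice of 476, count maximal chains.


A maximal chain goes from the minimum element to a maximal element via cover relations.
Counting all min-to-max paths in the cover graph.
Total maximal chains: 12


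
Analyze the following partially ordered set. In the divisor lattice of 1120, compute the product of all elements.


Divisors of 1120: [1, 2, 4, 5, 7, 8, 10, 14, 16, 20, 28, 32, 35, 40, 56, 70, 80, 112, 140, 160, 224, 280, 560, 1120]
Product = n^(d(n)/2) = 1120^(24/2)
Product = 3895975992546975973113856000000000000


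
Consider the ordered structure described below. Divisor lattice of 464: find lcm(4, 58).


In a divisor lattice, join = lcm (least common multiple).
gcd(4,58) = 2
lcm(4,58) = 4*58/gcd = 232/2 = 116


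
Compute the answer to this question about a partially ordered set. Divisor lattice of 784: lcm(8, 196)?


Join=lcm.
gcd(8,196)=4
lcm=392


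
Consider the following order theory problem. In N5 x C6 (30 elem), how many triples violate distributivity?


Distributive law: a ^ (b v c) = (a ^ b) v (a ^ c).
Check all 30^3 = 27000 ordered triples (a,b,c).
  e.g. a=(b,0), b=(a,0), c=(c,0): lhs=(b,0) != rhs=(a,0)
  e.g. a=(b,0), b=(a,0), c=(c,1): lhs=(b,0) != rhs=(a,0)
Total violating triples: 432


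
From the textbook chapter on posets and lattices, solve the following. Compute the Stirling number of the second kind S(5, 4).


S(n,k) = k*S(n-1,k) + S(n-1,k-1).
S(4,4) = 1, S(4,3) = 6
S(5,4) = 4*1 + 6 = 4 + 6
S(5,4) = 10


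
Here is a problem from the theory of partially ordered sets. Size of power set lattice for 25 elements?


Power set = 2^n.
2^25 = 33554432


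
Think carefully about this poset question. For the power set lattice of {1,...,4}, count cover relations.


A cover relation a -< b holds when a < b with no c strictly between.
Cover relations:
  {} -< {1}
  {} -< {2}
  {} -< {3}
  {} -< {4}
  {1} -< {1,2}
  {1} -< {1,3}
  {1} -< {1,4}
  {2} -< {1,2}
  ...24 more
Total: 32


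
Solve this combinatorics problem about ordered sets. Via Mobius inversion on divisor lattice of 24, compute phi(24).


phi(n) = n * prod_{p|n} (1 - 1/p).
Prime divisors of 24: [2, 3]
phi(24) = 24 * (1 - 1/2) * (1 - 1/3)
phi(24) = 8


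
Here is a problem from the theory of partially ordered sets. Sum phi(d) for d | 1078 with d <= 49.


Divisors of 1078 up to 49: [1, 2, 7, 11, 14, 22, 49]
phi values: [1, 1, 6, 10, 6, 10, 42]
Sum = 76


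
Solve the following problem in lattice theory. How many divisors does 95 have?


Divisors of 95: [1, 5, 19, 95]
Count: 4


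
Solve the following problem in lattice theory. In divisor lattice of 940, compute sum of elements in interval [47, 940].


Interval [47,940] in divisors of 940: [47, 94, 188, 235, 470, 940]
Sum = 1974


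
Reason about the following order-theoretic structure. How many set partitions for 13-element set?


B(n) = number of set partitions of an n-element set.
B(n) satisfies the recurrence: B(n+1) = sum_k C(n,k)*B(k).
B(13) = 27644437


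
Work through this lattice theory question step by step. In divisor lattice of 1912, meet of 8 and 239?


In a divisor lattice, meet = gcd (greatest common divisor).
By Euclidean algorithm or factoring: gcd(8,239) = 1


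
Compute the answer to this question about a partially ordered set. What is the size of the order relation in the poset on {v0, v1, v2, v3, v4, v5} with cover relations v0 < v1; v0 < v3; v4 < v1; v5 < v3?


The order relation is {(a,b) : a <= b}, reflexive so it includes (a,a).
Examples: (v0,v0), (v0,v1), (v0,v3), (v1,v1), (v2,v2), ...
Total ordered pairs: 10


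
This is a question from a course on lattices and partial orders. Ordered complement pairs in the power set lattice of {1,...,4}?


Complement pair (a,b): a meet b = bottom, a join b = top.
Here: A intersect B = {} and A union B = {1,...,4}.
Pairs found: ({},{1,2,3,4}), ({1},{2,3,4}), ({2},{1,3,4}), ({3},{1,2,4}), ... (12 more)
Total ordered pairs: 16


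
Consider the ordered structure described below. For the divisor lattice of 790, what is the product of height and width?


Height = length of longest chain minus 1; width = size of largest antichain.
A maximum chain: 1 | 79 | 395 | 790  (height 3).
A maximum antichain: {2, 5, 79}  (width 3).
Product = 3 * 3 = 9


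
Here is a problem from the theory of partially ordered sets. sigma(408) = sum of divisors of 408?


sigma(n) = sum of divisors.
Divisors of 408: [1, 2, 3, 4, 6, 8, 12, 17, 24, 34, 51, 68, 102, 136, 204, 408]
Sum = 1080


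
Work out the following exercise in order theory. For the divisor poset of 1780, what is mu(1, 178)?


In a divisor lattice, mu(a,b) = mu(b/a) where mu is the classical Mobius function.
b/a = 178/1 = 178
Prime factorization of 178: primes [2, 89]
178 is squarefree with 2 prime factor(s), so mu(178) = (-1)^2 = 1


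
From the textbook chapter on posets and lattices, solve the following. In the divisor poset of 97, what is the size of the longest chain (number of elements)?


A chain is a totally ordered subset; we count the number of elements in a maximum chain.
Compute, for each element x, the size of the longest chain ending at x:
  1: 1
  97: 2
A maximum chain: 1 < 97
Number of elements in the longest chain: 2


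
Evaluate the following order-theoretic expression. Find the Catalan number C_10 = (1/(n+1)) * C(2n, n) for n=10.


C(n) = C(2n, n) / (n+1).
C(20, 10) = 184756
C(10) = 184756 / 11 = 16796


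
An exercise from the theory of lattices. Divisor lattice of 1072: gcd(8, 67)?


Meet=gcd.
gcd(8,67)=1


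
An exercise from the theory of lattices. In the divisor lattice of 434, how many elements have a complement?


An element a is complemented if some b has a meet b = bottom, a join b = top.
a is complemented iff gcd(a, n/a)=1, i.e. a is a unitary divisor of 434.
Complemented elements: 1, 2, 7, 14, 31, 62, ... (2 more)
Count: 8


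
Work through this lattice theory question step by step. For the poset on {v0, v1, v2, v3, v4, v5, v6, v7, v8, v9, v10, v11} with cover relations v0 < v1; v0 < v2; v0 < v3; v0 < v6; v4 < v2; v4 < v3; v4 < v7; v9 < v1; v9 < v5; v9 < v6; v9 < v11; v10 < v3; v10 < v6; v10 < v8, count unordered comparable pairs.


A comparable pair {a,b} has a < b or b < a in the order.
Count unordered pairs where one element is strictly below the other.
Examples: {v0,v1}, {v0,v2}, {v0,v3}, {v0,v6}, ...
Total comparable pairs: 14


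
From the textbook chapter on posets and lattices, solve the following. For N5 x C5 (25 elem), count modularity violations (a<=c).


Modular law: if a <= c then a v (b ^ c) = (a v b) ^ c.
Check all triples (a,b,c) with a <= c among 25 elements.
  e.g. a=(a,0), b=(c,0), c=(b,0): lhs=(a,0) != rhs=(b,0)
  e.g. a=(a,0), b=(c,1), c=(b,0): lhs=(a,0) != rhs=(b,0)
Total violating triples: 75


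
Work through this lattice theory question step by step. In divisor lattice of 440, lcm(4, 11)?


Join=lcm.
gcd(4,11)=1
lcm=44


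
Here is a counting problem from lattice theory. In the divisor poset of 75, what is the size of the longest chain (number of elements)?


A chain is a totally ordered subset; we count the number of elements in a maximum chain.
Compute, for each element x, the size of the longest chain ending at x:
  1: 1
  3: 2
  5: 2
  25: 3
  15: 3
  75: 4
A maximum chain: 1 < 3 < 15 < 75
Number of elements in the longest chain: 4


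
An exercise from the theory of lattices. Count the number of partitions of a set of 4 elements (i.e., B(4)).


B(n) = number of set partitions of an n-element set.
B(n) satisfies the recurrence: B(n+1) = sum_k C(n,k)*B(k).
B(4) = 15


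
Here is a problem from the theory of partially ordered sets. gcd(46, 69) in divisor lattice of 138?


Meet=gcd.
gcd(46,69)=23


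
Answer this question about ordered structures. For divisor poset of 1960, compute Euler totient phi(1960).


phi(n) = n * prod_{p|n} (1 - 1/p).
Prime divisors of 1960: [2, 5, 7]
phi(1960) = 1960 * (1 - 1/2) * (1 - 1/5) * (1 - 1/7)
phi(1960) = 672


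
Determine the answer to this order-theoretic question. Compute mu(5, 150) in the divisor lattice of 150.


In a divisor lattice, mu(a,b) = mu(b/a) where mu is the classical Mobius function.
b/a = 150/5 = 30
Prime factorization of 30: primes [2, 3, 5]
30 is squarefree with 3 prime factor(s), so mu(30) = (-1)^3 = -1


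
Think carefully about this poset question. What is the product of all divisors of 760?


Divisors of 760: [1, 2, 4, 5, 8, 10, 19, 20, 38, 40, 76, 95, 152, 190, 380, 760]
Product = n^(d(n)/2) = 760^(16/2)
Product = 111303478745497600000000


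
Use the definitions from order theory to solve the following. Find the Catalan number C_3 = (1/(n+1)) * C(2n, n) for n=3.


C(n) = C(2n, n) / (n+1).
C(6, 3) = 20
C(3) = 20 / 4 = 5


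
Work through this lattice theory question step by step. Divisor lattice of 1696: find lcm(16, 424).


In a divisor lattice, join = lcm (least common multiple).
gcd(16,424) = 8
lcm(16,424) = 16*424/gcd = 6784/8 = 848


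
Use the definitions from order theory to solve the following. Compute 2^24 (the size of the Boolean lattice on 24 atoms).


Power set = 2^n.
2^24 = 16777216


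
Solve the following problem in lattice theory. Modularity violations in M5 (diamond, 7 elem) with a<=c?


Modular law: if a <= c then a v (b ^ c) = (a v b) ^ c.
Check all triples (a,b,c) with a <= c among 7 elements.
This lattice is modular (diamonds M_m and their chain-products are modular).
Total violating triples: 0


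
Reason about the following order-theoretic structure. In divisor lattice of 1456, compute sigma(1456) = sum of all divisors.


sigma(n) = sum of divisors.
Divisors of 1456: [1, 2, 4, 7, 8, 13, 14, 16, 26, 28, 52, 56, 91, 104, 112, 182, 208, 364, 728, 1456]
Sum = 3472


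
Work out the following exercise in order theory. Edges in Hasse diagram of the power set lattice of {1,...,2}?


A cover relation a -< b holds when a < b with no c strictly between.
Cover relations:
  {} -< {1}
  {} -< {2}
  {1} -< {1,2}
  {2} -< {1,2}
Total: 4


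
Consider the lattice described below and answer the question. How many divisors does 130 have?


Divisors of 130: [1, 2, 5, 10, 13, 26, 65, 130]
Count: 8


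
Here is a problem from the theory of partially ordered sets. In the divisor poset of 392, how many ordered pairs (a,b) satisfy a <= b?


The order relation is {(a,b) : a <= b}, reflexive so it includes (a,a).
Examples: (1,1), (1,14), (1,196), (1,2), (1,28), ...
Total ordered pairs: 60


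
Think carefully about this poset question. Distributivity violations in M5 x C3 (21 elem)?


Distributive law: a ^ (b v c) = (a ^ b) v (a ^ c).
Check all 21^3 = 9261 ordered triples (a,b,c).
  e.g. a=(a1,0), b=(a2,0), c=(a3,0): lhs=(a1,0) != rhs=(0,0)
  e.g. a=(a1,0), b=(a2,0), c=(a3,1): lhs=(a1,0) != rhs=(0,0)
Total violating triples: 1620


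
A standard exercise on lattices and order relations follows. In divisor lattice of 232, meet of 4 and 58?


In a divisor lattice, meet = gcd (greatest common divisor).
By Euclidean algorithm or factoring: gcd(4,58) = 2


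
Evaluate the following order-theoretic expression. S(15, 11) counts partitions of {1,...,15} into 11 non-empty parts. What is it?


S(n,k) = k*S(n-1,k) + S(n-1,k-1).
S(14,11) = 66066, S(14,10) = 752752
S(15,11) = 11*66066 + 752752 = 726726 + 752752
S(15,11) = 1479478


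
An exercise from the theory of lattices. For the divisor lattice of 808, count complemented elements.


An element a is complemented if some b has a meet b = bottom, a join b = top.
a is complemented iff gcd(a, n/a)=1, i.e. a is a unitary divisor of 808.
Complemented elements: 1, 8, 101, 808
Count: 4


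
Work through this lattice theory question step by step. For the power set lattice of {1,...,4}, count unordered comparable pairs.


A comparable pair {a,b} has a < b or b < a in the order.
Count unordered pairs where one element is strictly below the other.
Examples: {{},{1}}, {{},{2}}, {{},{3}}, {{},{4}}, ...
Total comparable pairs: 65


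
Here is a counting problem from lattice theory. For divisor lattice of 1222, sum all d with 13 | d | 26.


Interval [13,26] in divisors of 1222: [13, 26]
Sum = 39


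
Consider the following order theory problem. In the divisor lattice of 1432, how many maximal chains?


A maximal chain goes from the minimum element to a maximal element via cover relations.
Counting all min-to-max paths in the cover graph.
Total maximal chains: 4


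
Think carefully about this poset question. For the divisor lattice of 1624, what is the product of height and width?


Height = length of longest chain minus 1; width = size of largest antichain.
A maximum chain: 1 | 29 | 203 | 406 | 812 | 1624  (height 5).
A maximum antichain: {4, 14, 58, 203}  (width 4).
Product = 5 * 4 = 20


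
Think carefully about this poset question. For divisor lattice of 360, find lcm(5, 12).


In a divisor lattice, join = lcm (least common multiple).
Compute lcm iteratively: start with first element, then lcm(current, next).
Elements: [5, 12]
lcm(5,12) = 60
Final lcm = 60


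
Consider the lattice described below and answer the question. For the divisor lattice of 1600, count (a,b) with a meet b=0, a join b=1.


Complement pair (a,b): a meet b = bottom, a join b = top.
Here: gcd(a,b)=1 and lcm(a,b)=1600, i.e. a*b=1600 with a,b coprime.
Pairs found: (1,1600), (25,64), (64,25), (1600,1)
Total ordered pairs: 4


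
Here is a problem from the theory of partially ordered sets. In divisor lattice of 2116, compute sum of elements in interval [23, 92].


Interval [23,92] in divisors of 2116: [23, 46, 92]
Sum = 161


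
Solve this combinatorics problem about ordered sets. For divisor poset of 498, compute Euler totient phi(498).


phi(n) = n * prod_{p|n} (1 - 1/p).
Prime divisors of 498: [2, 3, 83]
phi(498) = 498 * (1 - 1/2) * (1 - 1/3) * (1 - 1/83)
phi(498) = 164


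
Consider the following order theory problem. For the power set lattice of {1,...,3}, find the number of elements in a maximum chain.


A chain is a totally ordered subset; we count the number of elements in a maximum chain.
Compute, for each element x, the size of the longest chain ending at x:
  {}: 1
  {1}: 2
  {2}: 2
  {3}: 2
  {1,2}: 3
  {1,3}: 3
  ...
A maximum chain: {} < {1} < {1,2} < {1,2,3}
Number of elements in the longest chain: 4


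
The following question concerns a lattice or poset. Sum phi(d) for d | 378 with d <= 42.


Divisors of 378 up to 42: [1, 2, 3, 6, 7, 9, 14, 18, 21, 27, 42]
phi values: [1, 1, 2, 2, 6, 6, 6, 6, 12, 18, 12]
Sum = 72


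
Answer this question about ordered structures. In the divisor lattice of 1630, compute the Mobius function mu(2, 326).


In a divisor lattice, mu(a,b) = mu(b/a) where mu is the classical Mobius function.
b/a = 326/2 = 163
Prime factorization of 163: primes [163]
163 is squarefree with 1 prime factor(s), so mu(163) = (-1)^1 = -1


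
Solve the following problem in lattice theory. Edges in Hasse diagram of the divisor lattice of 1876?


A cover relation a -< b holds when a < b with no c strictly between.
Cover relations:
  1 -< 2
  1 -< 7
  1 -< 67
  2 -< 4
  2 -< 14
  2 -< 134
  4 -< 28
  4 -< 268
  ...12 more
Total: 20


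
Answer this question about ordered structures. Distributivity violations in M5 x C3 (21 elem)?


Distributive law: a ^ (b v c) = (a ^ b) v (a ^ c).
Check all 21^3 = 9261 ordered triples (a,b,c).
  e.g. a=(a1,0), b=(a2,0), c=(a3,0): lhs=(a1,0) != rhs=(0,0)
  e.g. a=(a1,0), b=(a2,0), c=(a3,1): lhs=(a1,0) != rhs=(0,0)
Total violating triples: 1620


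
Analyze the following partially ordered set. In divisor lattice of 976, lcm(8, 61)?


Join=lcm.
gcd(8,61)=1
lcm=488


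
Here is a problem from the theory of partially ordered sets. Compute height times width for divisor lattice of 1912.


Height = length of longest chain minus 1; width = size of largest antichain.
A maximum chain: 1 | 239 | 478 | 956 | 1912  (height 4).
A maximum antichain: {2, 239}  (width 2).
Product = 4 * 2 = 8


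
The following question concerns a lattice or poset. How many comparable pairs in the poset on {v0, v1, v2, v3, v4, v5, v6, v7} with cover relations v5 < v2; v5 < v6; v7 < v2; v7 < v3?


A comparable pair {a,b} has a < b or b < a in the order.
Count unordered pairs where one element is strictly below the other.
Examples: {v2,v5}, {v2,v7}, {v3,v7}, {v5,v6}
Total comparable pairs: 4


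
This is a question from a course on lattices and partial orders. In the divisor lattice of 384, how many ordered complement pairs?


Complement pair (a,b): a meet b = bottom, a join b = top.
Here: gcd(a,b)=1 and lcm(a,b)=384, i.e. a*b=384 with a,b coprime.
Pairs found: (1,384), (3,128), (128,3), (384,1)
Total ordered pairs: 4


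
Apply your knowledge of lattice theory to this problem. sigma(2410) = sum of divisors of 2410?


sigma(n) = sum of divisors.
Divisors of 2410: [1, 2, 5, 10, 241, 482, 1205, 2410]
Sum = 4356


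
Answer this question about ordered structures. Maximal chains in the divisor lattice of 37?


A maximal chain goes from the minimum element to a maximal element via cover relations.
Counting all min-to-max paths in the cover graph.
Total maximal chains: 1


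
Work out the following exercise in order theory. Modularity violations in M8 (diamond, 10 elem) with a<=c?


Modular law: if a <= c then a v (b ^ c) = (a v b) ^ c.
Check all triples (a,b,c) with a <= c among 10 elements.
This lattice is modular (diamonds M_m and their chain-products are modular).
Total violating triples: 0


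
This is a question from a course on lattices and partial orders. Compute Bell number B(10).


B(n) = number of set partitions of an n-element set.
B(n) satisfies the recurrence: B(n+1) = sum_k C(n,k)*B(k).
B(10) = 115975


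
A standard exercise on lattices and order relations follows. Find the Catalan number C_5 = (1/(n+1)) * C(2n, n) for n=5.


C(n) = C(2n, n) / (n+1).
C(10, 5) = 252
C(5) = 252 / 6 = 42


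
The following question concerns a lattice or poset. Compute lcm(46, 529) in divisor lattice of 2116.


In a divisor lattice, join = lcm (least common multiple).
gcd(46,529) = 23
lcm(46,529) = 46*529/gcd = 24334/23 = 1058


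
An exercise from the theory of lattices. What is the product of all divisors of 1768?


Divisors of 1768: [1, 2, 4, 8, 13, 17, 26, 34, 52, 68, 104, 136, 221, 442, 884, 1768]
Product = n^(d(n)/2) = 1768^(16/2)
Product = 95468057368868913808408576


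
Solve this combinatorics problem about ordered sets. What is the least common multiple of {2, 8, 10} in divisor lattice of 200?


In a divisor lattice, join = lcm (least common multiple).
Compute lcm iteratively: start with first element, then lcm(current, next).
Elements: [2, 8, 10]
lcm(2,8) = 8
lcm(8,10) = 40
Final lcm = 40


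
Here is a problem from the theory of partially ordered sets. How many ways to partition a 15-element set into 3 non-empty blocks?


S(n,k) = k*S(n-1,k) + S(n-1,k-1).
S(14,3) = 788970, S(14,2) = 8191
S(15,3) = 3*788970 + 8191 = 2366910 + 8191
S(15,3) = 2375101


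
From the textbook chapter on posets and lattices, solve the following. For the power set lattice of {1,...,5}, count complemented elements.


An element a is complemented if some b has a meet b = bottom, a join b = top.
every subset A has complement S\A, so all elements are complemented.
Complemented elements: {}, {1}, {2}, {3}, {4}, {5}, ... (26 more)
Count: 32


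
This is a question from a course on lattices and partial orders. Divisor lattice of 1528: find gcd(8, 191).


In a divisor lattice, meet = gcd (greatest common divisor).
By Euclidean algorithm or factoring: gcd(8,191) = 1


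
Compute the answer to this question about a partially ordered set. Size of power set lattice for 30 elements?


Power set = 2^n.
2^30 = 1073741824


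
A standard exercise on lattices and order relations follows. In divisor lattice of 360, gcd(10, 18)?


Meet=gcd.
gcd(10,18)=2


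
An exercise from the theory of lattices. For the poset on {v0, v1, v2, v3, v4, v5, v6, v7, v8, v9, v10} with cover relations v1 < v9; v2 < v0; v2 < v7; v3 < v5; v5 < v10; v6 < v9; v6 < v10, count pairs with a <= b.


The order relation is {(a,b) : a <= b}, reflexive so it includes (a,a).
Examples: (v0,v0), (v1,v1), (v1,v9), (v10,v10), (v2,v0), ...
Total ordered pairs: 19


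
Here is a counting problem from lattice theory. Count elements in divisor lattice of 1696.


Divisors of 1696: [1, 2, 4, 8, 16, 32, 53, 106, 212, 424, 848, 1696]
Count: 12


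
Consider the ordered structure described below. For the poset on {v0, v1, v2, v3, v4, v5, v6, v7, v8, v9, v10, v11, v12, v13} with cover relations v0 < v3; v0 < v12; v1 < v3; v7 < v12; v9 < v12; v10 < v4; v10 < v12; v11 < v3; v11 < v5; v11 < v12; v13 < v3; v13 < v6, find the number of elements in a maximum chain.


A chain is a totally ordered subset; we count the number of elements in a maximum chain.
Compute, for each element x, the size of the longest chain ending at x:
  v0: 1
  v1: 1
  v2: 1
  v7: 1
  v8: 1
  v9: 1
  ...
A maximum chain: v0 < v3
Number of elements in the longest chain: 2


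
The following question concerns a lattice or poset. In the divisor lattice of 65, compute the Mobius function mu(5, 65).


In a divisor lattice, mu(a,b) = mu(b/a) where mu is the classical Mobius function.
b/a = 65/5 = 13
Prime factorization of 13: primes [13]
13 is squarefree with 1 prime factor(s), so mu(13) = (-1)^1 = -1


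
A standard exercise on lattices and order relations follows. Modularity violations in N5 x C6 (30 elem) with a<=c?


Modular law: if a <= c then a v (b ^ c) = (a v b) ^ c.
Check all triples (a,b,c) with a <= c among 30 elements.
  e.g. a=(a,0), b=(c,0), c=(b,0): lhs=(a,0) != rhs=(b,0)
  e.g. a=(a,0), b=(c,1), c=(b,0): lhs=(a,0) != rhs=(b,0)
Total violating triples: 126


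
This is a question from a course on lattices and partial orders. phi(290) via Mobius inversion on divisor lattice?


phi(n) = n * prod_{p|n} (1 - 1/p).
Prime divisors of 290: [2, 5, 29]
phi(290) = 290 * (1 - 1/2) * (1 - 1/5) * (1 - 1/29)
phi(290) = 112


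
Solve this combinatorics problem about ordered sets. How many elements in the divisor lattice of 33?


Divisors of 33: [1, 3, 11, 33]
Count: 4


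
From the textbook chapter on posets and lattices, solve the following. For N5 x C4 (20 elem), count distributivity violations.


Distributive law: a ^ (b v c) = (a ^ b) v (a ^ c).
Check all 20^3 = 8000 ordered triples (a,b,c).
  e.g. a=(b,0), b=(a,0), c=(c,0): lhs=(b,0) != rhs=(a,0)
  e.g. a=(b,0), b=(a,0), c=(c,1): lhs=(b,0) != rhs=(a,0)
Total violating triples: 128


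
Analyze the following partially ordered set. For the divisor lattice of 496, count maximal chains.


A maximal chain goes from the minimum element to a maximal element via cover relations.
Counting all min-to-max paths in the cover graph.
Total maximal chains: 5


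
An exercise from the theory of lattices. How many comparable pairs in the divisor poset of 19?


A comparable pair {a,b} has a < b or b < a in the order.
Count unordered pairs where one element is strictly below the other.
Examples: {1,19}
Total comparable pairs: 1


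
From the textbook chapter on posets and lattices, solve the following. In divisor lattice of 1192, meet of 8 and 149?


In a divisor lattice, meet = gcd (greatest common divisor).
By Euclidean algorithm or factoring: gcd(8,149) = 1


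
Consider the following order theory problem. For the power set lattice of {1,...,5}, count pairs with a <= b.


The order relation is {(a,b) : a <= b}, reflexive so it includes (a,a).
Examples: ({},{}), ({},{1,2}), ({},{1,2,3}), ({},{1,2,3,4}), ({},{1,2,3,4,5}), ...
Total ordered pairs: 243


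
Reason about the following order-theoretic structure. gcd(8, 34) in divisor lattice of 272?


Meet=gcd.
gcd(8,34)=2


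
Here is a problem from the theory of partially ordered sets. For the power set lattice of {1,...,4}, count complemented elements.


An element a is complemented if some b has a meet b = bottom, a join b = top.
every subset A has complement S\A, so all elements are complemented.
Complemented elements: {}, {1}, {2}, {3}, {4}, {1,2}, ... (10 more)
Count: 16


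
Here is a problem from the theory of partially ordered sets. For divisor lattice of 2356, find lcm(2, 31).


In a divisor lattice, join = lcm (least common multiple).
Compute lcm iteratively: start with first element, then lcm(current, next).
Elements: [2, 31]
lcm(2,31) = 62
Final lcm = 62


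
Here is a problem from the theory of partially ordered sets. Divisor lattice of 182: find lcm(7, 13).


In a divisor lattice, join = lcm (least common multiple).
gcd(7,13) = 1
lcm(7,13) = 7*13/gcd = 91/1 = 91


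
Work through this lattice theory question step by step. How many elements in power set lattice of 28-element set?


Power set = 2^n.
2^28 = 268435456


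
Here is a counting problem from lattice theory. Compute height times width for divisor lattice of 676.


Height = length of longest chain minus 1; width = size of largest antichain.
A maximum chain: 1 | 13 | 169 | 338 | 676  (height 4).
A maximum antichain: {4, 26, 169}  (width 3).
Product = 4 * 3 = 12


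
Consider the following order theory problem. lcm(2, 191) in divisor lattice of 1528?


Join=lcm.
gcd(2,191)=1
lcm=382


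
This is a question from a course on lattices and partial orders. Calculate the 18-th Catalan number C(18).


C(n) = C(2n, n) / (n+1).
C(36, 18) = 9075135300
C(18) = 9075135300 / 19 = 477638700


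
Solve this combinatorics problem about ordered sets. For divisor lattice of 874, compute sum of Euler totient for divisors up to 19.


Divisors of 874 up to 19: [1, 2, 19]
phi values: [1, 1, 18]
Sum = 20


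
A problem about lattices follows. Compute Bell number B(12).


B(n) = number of set partitions of an n-element set.
B(n) satisfies the recurrence: B(n+1) = sum_k C(n,k)*B(k).
B(12) = 4213597


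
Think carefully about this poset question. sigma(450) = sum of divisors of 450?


sigma(n) = sum of divisors.
Divisors of 450: [1, 2, 3, 5, 6, 9, 10, 15, 18, 25, 30, 45, 50, 75, 90, 150, 225, 450]
Sum = 1209


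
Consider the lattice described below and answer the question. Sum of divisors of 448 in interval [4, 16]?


Interval [4,16] in divisors of 448: [4, 8, 16]
Sum = 28


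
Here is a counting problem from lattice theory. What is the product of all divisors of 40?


Divisors of 40: [1, 2, 4, 5, 8, 10, 20, 40]
Product = n^(d(n)/2) = 40^(8/2)
Product = 2560000


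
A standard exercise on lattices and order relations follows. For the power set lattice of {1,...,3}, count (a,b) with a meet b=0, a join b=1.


Complement pair (a,b): a meet b = bottom, a join b = top.
Here: A intersect B = {} and A union B = {1,...,3}.
Pairs found: ({},{1,2,3}), ({1},{2,3}), ({2},{1,3}), ({3},{1,2}), ... (4 more)
Total ordered pairs: 8


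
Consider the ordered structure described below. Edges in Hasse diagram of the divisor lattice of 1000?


A cover relation a -< b holds when a < b with no c strictly between.
Cover relations:
  1 -< 2
  1 -< 5
  2 -< 4
  2 -< 10
  4 -< 8
  4 -< 20
  5 -< 10
  5 -< 25
  ...16 more
Total: 24


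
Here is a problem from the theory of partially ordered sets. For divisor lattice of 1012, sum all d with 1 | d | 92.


Interval [1,92] in divisors of 1012: [1, 2, 4, 23, 46, 92]
Sum = 168


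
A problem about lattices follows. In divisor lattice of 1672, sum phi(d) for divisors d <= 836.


Divisors of 1672 up to 836: [1, 2, 4, 8, 11, 19, 22, 38, 44, 76, 88, 152, 209, 418, 836]
phi values: [1, 1, 2, 4, 10, 18, 10, 18, 20, 36, 40, 72, 180, 180, 360]
Sum = 952


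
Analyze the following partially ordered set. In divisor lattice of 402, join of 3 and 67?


In a divisor lattice, join = lcm (least common multiple).
gcd(3,67) = 1
lcm(3,67) = 3*67/gcd = 201/1 = 201


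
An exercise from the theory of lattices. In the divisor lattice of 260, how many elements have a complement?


An element a is complemented if some b has a meet b = bottom, a join b = top.
a is complemented iff gcd(a, n/a)=1, i.e. a is a unitary divisor of 260.
Complemented elements: 1, 4, 5, 13, 20, 52, ... (2 more)
Count: 8


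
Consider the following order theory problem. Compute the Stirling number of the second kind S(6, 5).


S(n,k) = k*S(n-1,k) + S(n-1,k-1).
S(5,5) = 1, S(5,4) = 10
S(6,5) = 5*1 + 10 = 5 + 10
S(6,5) = 15


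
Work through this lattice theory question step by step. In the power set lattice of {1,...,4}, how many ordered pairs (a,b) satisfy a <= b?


The order relation is {(a,b) : a <= b}, reflexive so it includes (a,a).
Examples: ({},{}), ({},{1,2}), ({},{1,2,3}), ({},{1,2,3,4}), ({},{1,2,4}), ...
Total ordered pairs: 81


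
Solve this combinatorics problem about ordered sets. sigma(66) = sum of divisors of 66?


sigma(n) = sum of divisors.
Divisors of 66: [1, 2, 3, 6, 11, 22, 33, 66]
Sum = 144


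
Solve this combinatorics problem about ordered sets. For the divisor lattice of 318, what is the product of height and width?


Height = length of longest chain minus 1; width = size of largest antichain.
A maximum chain: 1 | 53 | 159 | 318  (height 3).
A maximum antichain: {2, 3, 53}  (width 3).
Product = 3 * 3 = 9


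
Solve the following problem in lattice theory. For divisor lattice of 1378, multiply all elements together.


Divisors of 1378: [1, 2, 13, 26, 53, 106, 689, 1378]
Product = n^(d(n)/2) = 1378^(8/2)
Product = 3605760445456


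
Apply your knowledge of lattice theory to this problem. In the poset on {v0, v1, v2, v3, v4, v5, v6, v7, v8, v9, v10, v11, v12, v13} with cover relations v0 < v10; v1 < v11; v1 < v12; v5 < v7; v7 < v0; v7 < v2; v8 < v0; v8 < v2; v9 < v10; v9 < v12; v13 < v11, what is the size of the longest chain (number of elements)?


A chain is a totally ordered subset; we count the number of elements in a maximum chain.
Compute, for each element x, the size of the longest chain ending at x:
  v1: 1
  v3: 1
  v4: 1
  v5: 1
  v6: 1
  v8: 1
  ...
A maximum chain: v5 < v7 < v0 < v10
Number of elements in the longest chain: 4


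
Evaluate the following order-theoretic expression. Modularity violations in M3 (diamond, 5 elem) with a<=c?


Modular law: if a <= c then a v (b ^ c) = (a v b) ^ c.
Check all triples (a,b,c) with a <= c among 5 elements.
This lattice is modular (diamonds M_m and their chain-products are modular).
Total violating triples: 0


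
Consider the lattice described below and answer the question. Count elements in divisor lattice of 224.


Divisors of 224: [1, 2, 4, 7, 8, 14, 16, 28, 32, 56, 112, 224]
Count: 12


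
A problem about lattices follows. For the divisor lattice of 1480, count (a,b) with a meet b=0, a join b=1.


Complement pair (a,b): a meet b = bottom, a join b = top.
Here: gcd(a,b)=1 and lcm(a,b)=1480, i.e. a*b=1480 with a,b coprime.
Pairs found: (1,1480), (5,296), (8,185), (37,40), ... (4 more)
Total ordered pairs: 8


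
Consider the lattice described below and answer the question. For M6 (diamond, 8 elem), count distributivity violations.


Distributive law: a ^ (b v c) = (a ^ b) v (a ^ c).
Check all 8^3 = 512 ordered triples (a,b,c).
  e.g. a=a1, b=a2, c=a3: lhs=a1 != rhs=0
  e.g. a=a1, b=a2, c=a4: lhs=a1 != rhs=0
Total violating triples: 120


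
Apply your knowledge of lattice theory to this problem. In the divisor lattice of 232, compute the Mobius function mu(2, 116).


In a divisor lattice, mu(a,b) = mu(b/a) where mu is the classical Mobius function.
b/a = 116/2 = 58
Prime factorization of 58: primes [2, 29]
58 is squarefree with 2 prime factor(s), so mu(58) = (-1)^2 = 1


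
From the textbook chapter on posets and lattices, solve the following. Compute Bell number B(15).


B(n) = number of set partitions of an n-element set.
B(n) satisfies the recurrence: B(n+1) = sum_k C(n,k)*B(k).
B(15) = 1382958545


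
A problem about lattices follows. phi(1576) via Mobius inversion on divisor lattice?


phi(n) = n * prod_{p|n} (1 - 1/p).
Prime divisors of 1576: [2, 197]
phi(1576) = 1576 * (1 - 1/2) * (1 - 1/197)
phi(1576) = 784


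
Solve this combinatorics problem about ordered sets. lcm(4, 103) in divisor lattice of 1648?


Join=lcm.
gcd(4,103)=1
lcm=412


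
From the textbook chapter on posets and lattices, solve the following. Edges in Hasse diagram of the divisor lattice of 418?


A cover relation a -< b holds when a < b with no c strictly between.
Cover relations:
  1 -< 2
  1 -< 11
  1 -< 19
  2 -< 22
  2 -< 38
  11 -< 22
  11 -< 209
  19 -< 38
  ...4 more
Total: 12


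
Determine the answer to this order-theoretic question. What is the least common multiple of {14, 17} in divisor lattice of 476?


In a divisor lattice, join = lcm (least common multiple).
Compute lcm iteratively: start with first element, then lcm(current, next).
Elements: [14, 17]
lcm(14,17) = 238
Final lcm = 238


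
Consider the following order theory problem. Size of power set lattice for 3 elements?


Power set = 2^n.
2^3 = 8


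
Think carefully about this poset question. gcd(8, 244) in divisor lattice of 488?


Meet=gcd.
gcd(8,244)=4


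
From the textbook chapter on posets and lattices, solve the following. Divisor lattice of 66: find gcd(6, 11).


In a divisor lattice, meet = gcd (greatest common divisor).
By Euclidean algorithm or factoring: gcd(6,11) = 1


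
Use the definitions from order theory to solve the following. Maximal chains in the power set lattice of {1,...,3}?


A maximal chain goes from the minimum element to a maximal element via cover relations.
Counting all min-to-max paths in the cover graph.
Total maximal chains: 6


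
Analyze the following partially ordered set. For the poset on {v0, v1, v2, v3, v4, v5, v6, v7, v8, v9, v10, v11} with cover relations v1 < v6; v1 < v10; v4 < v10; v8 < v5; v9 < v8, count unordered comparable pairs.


A comparable pair {a,b} has a < b or b < a in the order.
Count unordered pairs where one element is strictly below the other.
Examples: {v1,v6}, {v1,v10}, {v4,v10}, {v5,v8}, ...
Total comparable pairs: 6


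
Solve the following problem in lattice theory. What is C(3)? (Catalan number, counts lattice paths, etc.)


C(n) = C(2n, n) / (n+1).
C(6, 3) = 20
C(3) = 20 / 4 = 5


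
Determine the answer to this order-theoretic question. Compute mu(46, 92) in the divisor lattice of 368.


In a divisor lattice, mu(a,b) = mu(b/a) where mu is the classical Mobius function.
b/a = 92/46 = 2
Prime factorization of 2: primes [2]
2 is squarefree with 1 prime factor(s), so mu(2) = (-1)^1 = -1


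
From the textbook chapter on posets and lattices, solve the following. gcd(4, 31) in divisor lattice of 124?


Meet=gcd.
gcd(4,31)=1


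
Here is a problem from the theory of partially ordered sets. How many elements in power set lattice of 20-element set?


Power set = 2^n.
2^20 = 1048576


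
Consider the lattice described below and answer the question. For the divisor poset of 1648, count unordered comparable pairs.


A comparable pair {a,b} has a < b or b < a in the order.
Count unordered pairs where one element is strictly below the other.
Examples: {1,2}, {1,4}, {1,8}, {1,16}, ...
Total comparable pairs: 35


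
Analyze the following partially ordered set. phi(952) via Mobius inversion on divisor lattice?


phi(n) = n * prod_{p|n} (1 - 1/p).
Prime divisors of 952: [2, 7, 17]
phi(952) = 952 * (1 - 1/2) * (1 - 1/7) * (1 - 1/17)
phi(952) = 384


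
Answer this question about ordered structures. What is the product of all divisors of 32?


Divisors of 32: [1, 2, 4, 8, 16, 32]
Product = n^(d(n)/2) = 32^(6/2)
Product = 32768


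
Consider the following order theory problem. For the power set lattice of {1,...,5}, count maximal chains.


A maximal chain goes from the minimum element to a maximal element via cover relations.
Counting all min-to-max paths in the cover graph.
Total maximal chains: 120
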